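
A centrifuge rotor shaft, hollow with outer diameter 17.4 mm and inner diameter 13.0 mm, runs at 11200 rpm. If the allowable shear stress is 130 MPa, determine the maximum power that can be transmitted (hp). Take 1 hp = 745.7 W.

146 hp

J = π(d_o⁴ − d_i⁴)/32 = π(0.0174⁴ − 0.0130⁴)/32 = 6.195×10^-9 m⁴.
T_max = τ_allow·J/r = 1.30×10^8 × 6.195×10^-9 / 0.00870 = 92.57 N·m.
ω = 2π·11200/60 = 1173 rad/s, so P_max = T_max·ω = 1.086×10^5 W.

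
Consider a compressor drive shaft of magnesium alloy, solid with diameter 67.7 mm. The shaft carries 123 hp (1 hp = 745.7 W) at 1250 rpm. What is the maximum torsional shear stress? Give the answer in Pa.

1.15e7 Pa

ω = 2π·1250/60 = 130.9 rad/s, so T = P/ω = 123×745.7 / 130.9 = 700.7 N·m.
J = πd⁴/32 = π(0.0677)⁴/32 = 2.062×10^-6 m⁴.
τ_max = T·r/J = 700.7 × 0.0338 / 2.062×10^-6 = 1.150×10^7 Pa.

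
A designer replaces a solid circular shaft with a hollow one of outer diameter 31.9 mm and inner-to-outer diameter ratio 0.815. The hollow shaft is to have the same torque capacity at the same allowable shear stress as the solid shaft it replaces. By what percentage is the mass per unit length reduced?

Equal τ_max and T ⇒ the solid shaft needs d_s³ = d_o³(1−k⁴), so d_s = 31.9·(1−0.815⁴)^(1/3) = 26.28 mm.
Area ratio A_h/A_s = d_o²(1−k²)/d_s² = (1−k²)/(1−k⁴)^(2/3) = 0.4949.
Mass saving = 1 − 0.4949 = 50.5 %.

50.5 %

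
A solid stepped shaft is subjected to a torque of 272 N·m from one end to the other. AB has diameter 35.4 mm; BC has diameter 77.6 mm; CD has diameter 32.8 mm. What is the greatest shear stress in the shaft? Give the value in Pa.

Under the same torque, τ_max = 16T/(πd³) is largest where d is smallest — segment CD (d = 32.8 mm).
τ_max = 16·272.0/(π·(0.0328)³) = 3.926×10^7 Pa.

3.93e7 Pa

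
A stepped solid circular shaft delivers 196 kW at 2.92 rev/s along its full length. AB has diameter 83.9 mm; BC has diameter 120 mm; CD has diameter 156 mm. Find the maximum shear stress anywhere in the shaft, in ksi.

ω = 2π·2.92 = 18.35 rad/s, so T = P/ω = 196×10³ / 18.35 = 10680 N·m.
Under the same torque, τ_max = 16T/(πd³) is largest where d is smallest — segment AB (d = 83.9 mm).
τ_max = 16·10680/(π·(0.0839)³) = 9.213×10^7 Pa.

13.4 ksi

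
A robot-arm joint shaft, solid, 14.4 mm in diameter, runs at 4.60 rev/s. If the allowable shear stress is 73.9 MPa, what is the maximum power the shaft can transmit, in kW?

J = πd⁴/32 = π(0.0144)⁴/32 = 4.221×10^-9 m⁴.
T_max = τ_allow·J/r = 7.39×10^7 × 4.221×10^-9 / 0.00720 = 43.33 N·m.
ω = 2π·4.60 = 28.90 rad/s, so P_max = T_max·ω = 1252 W.

1.25 kW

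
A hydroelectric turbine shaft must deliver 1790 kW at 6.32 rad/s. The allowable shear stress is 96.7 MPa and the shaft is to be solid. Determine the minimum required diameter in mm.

ω = 6.32 rad/s, so T = P/ω = 1790×10³ / 6.320 = 283200 N·m.
For a solid shaft τ_max = 16T/(πd³), so d = (16T/(π τ_allow))^(1/3) = (16·283200/(π·9.67×10^7))^(1/3) = 0.2462 m.

246 mm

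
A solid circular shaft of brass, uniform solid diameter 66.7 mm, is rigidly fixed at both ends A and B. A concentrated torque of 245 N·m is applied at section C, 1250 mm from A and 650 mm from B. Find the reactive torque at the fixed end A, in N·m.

83.8 N·m

With uniform GJ and both ends fixed, compatibility θ_AC = θ_CB gives T_A·a = T_B·b, together with T_A + T_B = T₀.
T_A = T₀·b/(a+b) = 245.0·650/1900 = 83.82 N·m; T_B = 161.2 N·m.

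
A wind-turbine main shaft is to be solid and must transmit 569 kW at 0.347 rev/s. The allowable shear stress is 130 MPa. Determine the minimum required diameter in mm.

ω = 2π·0.347 = 2.180 rad/s, so T = P/ω = 569×10³ / 2.180 = 261000 N·m.
For a solid shaft τ_max = 16T/(πd³), so d = (16T/(π τ_allow))^(1/3) = (16·261000/(π·1.30×10^8))^(1/3) = 0.2170 m.

217 mm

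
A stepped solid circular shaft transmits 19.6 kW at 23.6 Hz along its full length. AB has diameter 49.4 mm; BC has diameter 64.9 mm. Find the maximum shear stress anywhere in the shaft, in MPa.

ω = 2π·23.6 = 148.3 rad/s, so T = P/ω = 19.6×10³ / 148.3 = 132.2 N·m.
Under the same torque, τ_max = 16T/(πd³) is largest where d is smallest — segment AB (d = 49.4 mm).
τ_max = 16·132.2/(π·(0.0494)³) = 5.584×10^6 Pa.

5.58 MPa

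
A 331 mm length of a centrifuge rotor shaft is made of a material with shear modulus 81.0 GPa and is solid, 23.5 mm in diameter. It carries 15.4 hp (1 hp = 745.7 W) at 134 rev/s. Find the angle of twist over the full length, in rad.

ω = 2π·134 = 841.9 rad/s, so T = P/ω = 15.4×745.7 / 841.9 = 13.64 N·m.
J = πd⁴/32 = π(0.0235)⁴/32 = 2.994×10^-8 m⁴.
θ = T·L/(G·J) = 13.64 × 0.331 / (81.0×10⁹ × 2.994×10^-8) = 1.862×10^-3 rad.

0.00186 rad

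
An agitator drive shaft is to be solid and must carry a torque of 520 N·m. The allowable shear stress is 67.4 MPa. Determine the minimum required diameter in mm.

For a solid shaft τ_max = 16T/(πd³), so d = (16T/(π τ_allow))^(1/3) = (16·520.0/(π·6.74×10^7))^(1/3) = 0.03400 m.

34.0 mm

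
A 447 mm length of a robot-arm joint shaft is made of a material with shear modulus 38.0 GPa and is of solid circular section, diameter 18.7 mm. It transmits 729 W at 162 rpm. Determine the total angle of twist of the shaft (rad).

0.0421 rad

ω = 2π·162/60 = 16.96 rad/s, so T = P/ω = 729 / 16.96 = 42.97 N·m.
J = πd⁴/32 = π(0.0187)⁴/32 = 1.201×10^-8 m⁴.
θ = T·L/(G·J) = 42.97 × 0.447 / (38.0×10⁹ × 1.201×10^-8) = 0.04211 rad.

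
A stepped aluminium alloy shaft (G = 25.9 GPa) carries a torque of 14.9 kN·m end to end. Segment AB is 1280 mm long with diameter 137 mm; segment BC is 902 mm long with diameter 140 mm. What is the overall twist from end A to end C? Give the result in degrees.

J_AB = π(0.137)⁴/32 = 3.46×10^-5 m⁴; J_BC = π(0.140)⁴/32 = 3.77×10^-5 m⁴.
θ = (T/G)·Σ L_i/J_i = (14900/25.9×10⁹)·(1.28/3.46×10^-5 + 0.902/3.77×10^-5) = 0.03505 rad.

2.01°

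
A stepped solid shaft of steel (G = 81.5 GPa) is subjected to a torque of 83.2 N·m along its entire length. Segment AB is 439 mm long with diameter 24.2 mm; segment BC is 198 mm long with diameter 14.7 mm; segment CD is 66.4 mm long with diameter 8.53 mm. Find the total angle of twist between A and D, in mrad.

188 mrad

J_AB = π(0.0242)⁴/32 = 3.37×10^-8 m⁴; J_BC = π(0.0147)⁴/32 = 4.58×10^-9 m⁴; J_CD = π(0.00853)⁴/32 = 5.20×10^-10 m⁴.
θ = (T/G)·Σ L_i/J_i = (83.20/81.5×10⁹)·(0.439/3.37×10^-8 + 0.198/4.58×10^-9 + 0.0664/5.20×10^-10) = 0.1878 rad.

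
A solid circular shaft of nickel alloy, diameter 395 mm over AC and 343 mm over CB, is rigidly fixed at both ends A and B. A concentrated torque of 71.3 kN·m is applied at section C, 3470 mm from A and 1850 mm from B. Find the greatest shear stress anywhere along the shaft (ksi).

Compatibility: T_A·a/J_AC = T_B·b/J_CB with T_A + T_B = T₀.
J_AC = 2.39×10^-3 m⁴, J_CB = 1.36×10^-3 m⁴, so T_A = T₀·(J_AC/a)/((J_AC/a)+(J_CB/b)) = 34500 N·m, T_B = 36800 N·m.
τ in each portion: τ_AC = 2.85×10^6 Pa, τ_CB = 4.64×10^6 Pa; maximum is in CB.
τ_max = T_CB·r/J = 36800·0.172/1.36×10^-3 = 4.644×10^6 Pa.

0.674 ksi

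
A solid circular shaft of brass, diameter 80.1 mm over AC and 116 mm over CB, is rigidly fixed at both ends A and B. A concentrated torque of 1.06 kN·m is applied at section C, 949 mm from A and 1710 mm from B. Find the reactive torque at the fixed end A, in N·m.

308 N·m

Compatibility: T_A·a/J_AC = T_B·b/J_CB with T_A + T_B = T₀.
J_AC = 4.04×10^-6 m⁴, J_CB = 1.78×10^-5 m⁴, so T_A = T₀·(J_AC/a)/((J_AC/a)+(J_CB/b)) = 308.0 N·m, T_B = 752.0 N·m.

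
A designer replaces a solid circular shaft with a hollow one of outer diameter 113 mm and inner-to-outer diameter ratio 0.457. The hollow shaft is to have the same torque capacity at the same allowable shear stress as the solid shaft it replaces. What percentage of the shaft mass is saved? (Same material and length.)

Equal τ_max and T ⇒ the solid shaft needs d_s³ = d_o³(1−k⁴), so d_s = 113·(1−0.457⁴)^(1/3) = 111.3 mm.
Area ratio A_h/A_s = d_o²(1−k²)/d_s² = (1−k²)/(1−k⁴)^(2/3) = 0.8150.
Mass saving = 1 − 0.8150 = 18.5 %.

18.5 %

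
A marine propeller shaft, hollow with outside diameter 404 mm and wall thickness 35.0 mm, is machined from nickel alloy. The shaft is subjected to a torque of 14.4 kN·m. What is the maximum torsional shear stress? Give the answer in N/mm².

J = π(d_o⁴ − d_i⁴)/32 = π(0.404⁴ − 0.334⁴)/32 = 1.394×10^-3 m⁴.
τ_max = T·r/J = 14400 × 0.202 / 1.394×10^-3 = 2.087×10^6 Pa.

2.09 N/mm²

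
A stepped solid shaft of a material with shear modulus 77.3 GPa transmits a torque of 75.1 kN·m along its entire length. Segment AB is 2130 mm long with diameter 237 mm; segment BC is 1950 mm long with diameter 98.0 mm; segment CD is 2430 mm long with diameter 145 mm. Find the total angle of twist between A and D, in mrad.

J_AB = π(0.237)⁴/32 = 3.10×10^-4 m⁴; J_BC = π(0.0980)⁴/32 = 9.06×10^-6 m⁴; J_CD = π(0.145)⁴/32 = 4.34×10^-5 m⁴.
θ = (T/G)·Σ L_i/J_i = (75100/77.3×10⁹)·(2.13/3.10×10^-4 + 1.95/9.06×10^-6 + 2.43/4.34×10^-5) = 0.2703 rad.

270 mrad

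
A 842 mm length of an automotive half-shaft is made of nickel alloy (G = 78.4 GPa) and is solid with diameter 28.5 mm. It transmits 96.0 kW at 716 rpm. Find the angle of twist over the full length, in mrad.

212 mrad

ω = 2π·716/60 = 74.98 rad/s, so T = P/ω = 96.0×10³ / 74.98 = 1280 N·m.
J = πd⁴/32 = π(0.0285)⁴/32 = 6.477×10^-8 m⁴.
θ = T·L/(G·J) = 1280 × 0.842 / (78.4×10⁹ × 6.477×10^-8) = 0.2123 rad.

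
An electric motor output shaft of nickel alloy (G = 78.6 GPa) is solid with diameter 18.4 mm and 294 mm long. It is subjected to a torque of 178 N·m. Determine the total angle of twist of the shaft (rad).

J = πd⁴/32 = π(0.0184)⁴/32 = 1.125×10^-8 m⁴.
θ = T·L/(G·J) = 178.0 × 0.294 / (78.6×10⁹ × 1.125×10^-8) = 0.05917 rad.

0.0592 rad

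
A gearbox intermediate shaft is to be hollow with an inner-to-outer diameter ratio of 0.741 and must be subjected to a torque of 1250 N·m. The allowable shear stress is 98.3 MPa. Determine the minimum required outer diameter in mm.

For a hollow shaft with d_i/d_o = 0.741: τ_max = 16T/(π d_o³ (1−k⁴)), so d_o = [16T/(π τ_allow (1−k⁴))]^(1/3) = [16·1250/(π·9.83×10^7·0.6985)]^(1/3) = 0.04526 m.

45.3 mm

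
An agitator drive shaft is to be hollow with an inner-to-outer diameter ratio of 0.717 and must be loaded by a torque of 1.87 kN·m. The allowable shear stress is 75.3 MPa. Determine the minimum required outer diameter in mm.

For a hollow shaft with d_i/d_o = 0.717: τ_max = 16T/(π d_o³ (1−k⁴)), so d_o = [16T/(π τ_allow (1−k⁴))]^(1/3) = [16·1870/(π·7.53×10^7·0.7357)]^(1/3) = 0.05560 m.

55.6 mm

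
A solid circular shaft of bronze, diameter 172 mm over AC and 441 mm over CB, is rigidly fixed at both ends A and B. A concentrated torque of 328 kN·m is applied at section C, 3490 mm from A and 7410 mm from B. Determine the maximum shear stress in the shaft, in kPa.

18600 kPa

Compatibility: T_A·a/J_AC = T_B·b/J_CB with T_A + T_B = T₀.
J_AC = 8.59×10^-5 m⁴, J_CB = 3.71×10^-3 m⁴, so T_A = T₀·(J_AC/a)/((J_AC/a)+(J_CB/b)) = 15360 N·m, T_B = 312600 N·m.
τ in each portion: τ_AC = 1.54×10^7 Pa, τ_CB = 1.86×10^7 Pa; maximum is in CB.
τ_max = T_CB·r/J = 312600·0.221/3.71×10^-3 = 1.857×10^7 Pa.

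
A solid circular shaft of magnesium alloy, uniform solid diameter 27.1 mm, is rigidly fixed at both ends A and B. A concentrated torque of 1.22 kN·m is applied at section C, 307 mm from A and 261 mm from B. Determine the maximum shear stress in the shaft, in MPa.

169 MPa

With uniform GJ and both ends fixed, compatibility θ_AC = θ_CB gives T_A·a = T_B·b, together with T_A + T_B = T₀.
T_A = T₀·b/(a+b) = 1220·261/568.0 = 560.6 N·m; T_B = 659.4 N·m.
τ in each portion: τ_AC = 1.43×10^8 Pa, τ_CB = 1.69×10^8 Pa; maximum is in CB.
τ_max = T_CB·r/J = 659.4·0.0136/5.30×10^-8 = 1.687×10^8 Pa.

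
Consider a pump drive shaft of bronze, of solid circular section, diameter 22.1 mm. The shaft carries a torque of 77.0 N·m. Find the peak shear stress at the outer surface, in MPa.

J = πd⁴/32 = π(0.0221)⁴/32 = 2.342×10^-8 m⁴.
τ_max = T·r/J = 77.00 × 0.0111 / 2.342×10^-8 = 3.633×10^7 Pa.

36.3 MPa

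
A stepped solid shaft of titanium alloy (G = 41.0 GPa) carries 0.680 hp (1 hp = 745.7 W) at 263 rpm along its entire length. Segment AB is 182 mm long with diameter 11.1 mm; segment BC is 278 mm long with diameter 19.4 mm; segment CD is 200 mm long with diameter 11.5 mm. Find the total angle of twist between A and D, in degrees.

ω = 2π·263/60 = 27.54 rad/s, so T = P/ω = 0.680×745.7 / 27.54 = 18.41 N·m.
J_AB = π(0.0111)⁴/32 = 1.49×10^-9 m⁴; J_BC = π(0.0194)⁴/32 = 1.39×10^-8 m⁴; J_CD = π(0.0115)⁴/32 = 1.72×10^-9 m⁴.
θ = (T/G)·Σ L_i/J_i = (18.41/41.0×10⁹)·(0.182/1.49×10^-9 + 0.278/1.39×10^-8 + 0.200/1.72×10^-9) = 0.1161 rad.

6.65°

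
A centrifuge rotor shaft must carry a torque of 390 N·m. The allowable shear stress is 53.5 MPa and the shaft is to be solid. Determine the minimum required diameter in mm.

33.4 mm

For a solid shaft τ_max = 16T/(πd³), so d = (16T/(π τ_allow))^(1/3) = (16·390.0/(π·5.35×10^7))^(1/3) = 0.03336 m.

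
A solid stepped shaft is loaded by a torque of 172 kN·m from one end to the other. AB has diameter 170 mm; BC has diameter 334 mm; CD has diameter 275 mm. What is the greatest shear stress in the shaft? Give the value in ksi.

25.9 ksi

Under the same torque, τ_max = 16T/(πd³) is largest where d is smallest — segment AB (d = 170 mm).
τ_max = 16·172000/(π·(0.170)³) = 1.783×10^8 Pa.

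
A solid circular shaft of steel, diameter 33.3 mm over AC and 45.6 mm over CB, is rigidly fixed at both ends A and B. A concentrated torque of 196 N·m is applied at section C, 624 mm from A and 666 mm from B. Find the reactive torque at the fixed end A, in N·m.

45.6 N·m

Compatibility: T_A·a/J_AC = T_B·b/J_CB with T_A + T_B = T₀.
J_AC = 1.21×10^-7 m⁴, J_CB = 4.24×10^-7 m⁴, so T_A = T₀·(J_AC/a)/((J_AC/a)+(J_CB/b)) = 45.64 N·m, T_B = 150.4 N·m.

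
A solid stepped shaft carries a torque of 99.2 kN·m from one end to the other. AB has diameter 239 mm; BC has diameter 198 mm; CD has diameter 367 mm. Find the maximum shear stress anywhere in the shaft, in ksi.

9.44 ksi

Under the same torque, τ_max = 16T/(πd³) is largest where d is smallest — segment BC (d = 198 mm).
τ_max = 16·99200/(π·(0.198)³) = 6.509×10^7 Pa.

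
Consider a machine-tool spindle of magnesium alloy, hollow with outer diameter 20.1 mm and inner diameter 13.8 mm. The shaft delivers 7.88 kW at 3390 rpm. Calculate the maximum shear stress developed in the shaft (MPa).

17.9 MPa

ω = 2π·3390/60 = 355.0 rad/s, so T = P/ω = 7.88×10³ / 355.0 = 22.20 N·m.
J = π(d_o⁴ − d_i⁴)/32 = π(0.0201⁴ − 0.0138⁴)/32 = 1.246×10^-8 m⁴.
τ_max = T·r/J = 22.20 × 0.0100 / 1.246×10^-8 = 1.790×10^7 Pa.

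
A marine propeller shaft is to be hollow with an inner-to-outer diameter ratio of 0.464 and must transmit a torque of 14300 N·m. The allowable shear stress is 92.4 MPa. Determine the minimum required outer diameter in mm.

For a hollow shaft with d_i/d_o = 0.464: τ_max = 16T/(π d_o³ (1−k⁴)), so d_o = [16T/(π τ_allow (1−k⁴))]^(1/3) = [16·14300/(π·9.24×10^7·0.9536)]^(1/3) = 0.09385 m.

93.8 mm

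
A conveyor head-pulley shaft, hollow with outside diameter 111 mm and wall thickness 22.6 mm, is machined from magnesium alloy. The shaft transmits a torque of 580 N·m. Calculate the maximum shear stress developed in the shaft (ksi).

J = π(d_o⁴ − d_i⁴)/32 = π(0.111⁴ − 0.0658⁴)/32 = 1.306×10^-5 m⁴.
τ_max = T·r/J = 580.0 × 0.0555 / 1.306×10^-5 = 2.464×10^6 Pa.

0.357 ksi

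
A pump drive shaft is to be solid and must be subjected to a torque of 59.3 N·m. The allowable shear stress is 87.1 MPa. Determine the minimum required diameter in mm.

15.1 mm

For a solid shaft τ_max = 16T/(πd³), so d = (16T/(π τ_allow))^(1/3) = (16·59.30/(π·8.71×10^7))^(1/3) = 0.01514 m.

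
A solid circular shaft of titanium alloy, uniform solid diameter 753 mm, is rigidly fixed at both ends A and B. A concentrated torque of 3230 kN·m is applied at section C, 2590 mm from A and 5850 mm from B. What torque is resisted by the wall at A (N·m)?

With uniform GJ and both ends fixed, compatibility θ_AC = θ_CB gives T_A·a = T_B·b, together with T_A + T_B = T₀.
T_A = T₀·b/(a+b) = 3.230e6·5850/8440 = 2.239e6 N·m; T_B = 991200 N·m.

2.24e6 N·m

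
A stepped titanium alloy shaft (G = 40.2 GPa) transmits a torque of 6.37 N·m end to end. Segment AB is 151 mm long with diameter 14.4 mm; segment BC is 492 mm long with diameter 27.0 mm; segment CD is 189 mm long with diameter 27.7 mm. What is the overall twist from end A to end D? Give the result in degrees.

0.440°

J_AB = π(0.0144)⁴/32 = 4.22×10^-9 m⁴; J_BC = π(0.0270)⁴/32 = 5.22×10^-8 m⁴; J_CD = π(0.0277)⁴/32 = 5.78×10^-8 m⁴.
θ = (T/G)·Σ L_i/J_i = (6.370/40.2×10⁹)·(0.151/4.22×10^-9 + 0.492/5.22×10^-8 + 0.189/5.78×10^-8) = 7.681×10^-3 rad.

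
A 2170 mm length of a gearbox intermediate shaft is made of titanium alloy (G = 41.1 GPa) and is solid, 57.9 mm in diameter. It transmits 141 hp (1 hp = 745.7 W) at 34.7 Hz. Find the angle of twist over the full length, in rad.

0.0231 rad

ω = 2π·34.7 = 218.0 rad/s, so T = P/ω = 141×745.7 / 218.0 = 482.3 N·m.
J = πd⁴/32 = π(0.0579)⁴/32 = 1.103×10^-6 m⁴.
θ = T·L/(G·J) = 482.3 × 2.17 / (41.1×10⁹ × 1.103×10^-6) = 0.02308 rad.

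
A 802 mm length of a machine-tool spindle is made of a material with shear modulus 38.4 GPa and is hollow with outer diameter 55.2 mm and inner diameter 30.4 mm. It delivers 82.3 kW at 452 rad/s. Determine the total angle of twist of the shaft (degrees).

ω = 452 rad/s, so T = P/ω = 82.3×10³ / 452.0 = 182.1 N·m.
J = π(d_o⁴ − d_i⁴)/32 = π(0.0552⁴ − 0.0304⁴)/32 = 8.277×10^-7 m⁴.
θ = T·L/(G·J) = 182.1 × 0.802 / (38.4×10⁹ × 8.277×10^-7) = 4.595×10^-3 rad.

0.263°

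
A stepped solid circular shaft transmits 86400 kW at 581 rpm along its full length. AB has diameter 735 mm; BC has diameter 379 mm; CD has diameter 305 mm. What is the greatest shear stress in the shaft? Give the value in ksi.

ω = 2π·581/60 = 60.84 rad/s, so T = P/ω = 86400×10³ / 60.84 = 1.420e6 N·m.
Under the same torque, τ_max = 16T/(πd³) is largest where d is smallest — segment CD (d = 305 mm).
τ_max = 16·1.420e6/(π·(0.305)³) = 2.549×10^8 Pa.

37.0 ksi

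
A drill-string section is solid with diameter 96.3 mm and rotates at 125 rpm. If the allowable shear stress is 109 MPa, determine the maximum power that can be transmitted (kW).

250 kW

J = πd⁴/32 = π(0.0963)⁴/32 = 8.443×10^-6 m⁴.
T_max = τ_allow·J/r = 1.09×10^8 × 8.443×10^-6 / 0.0481 = 19110 N·m.
ω = 2π·125/60 = 13.09 rad/s, so P_max = T_max·ω = 2.502×10^5 W.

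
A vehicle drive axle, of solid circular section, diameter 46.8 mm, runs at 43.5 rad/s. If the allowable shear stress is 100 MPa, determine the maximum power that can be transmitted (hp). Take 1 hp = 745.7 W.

J = πd⁴/32 = π(0.0468)⁴/32 = 4.710×10^-7 m⁴.
T_max = τ_allow·J/r = 1.00×10^8 × 4.710×10^-7 / 0.0234 = 2013 N·m.
ω = 43.5 rad/s, so P_max = T_max·ω = 8.755×10^4 W.

117 hp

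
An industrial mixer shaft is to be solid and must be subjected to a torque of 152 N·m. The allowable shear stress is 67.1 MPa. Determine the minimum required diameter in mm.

22.6 mm

For a solid shaft τ_max = 16T/(πd³), so d = (16T/(π τ_allow))^(1/3) = (16·152.0/(π·6.71×10^7))^(1/3) = 0.02260 m.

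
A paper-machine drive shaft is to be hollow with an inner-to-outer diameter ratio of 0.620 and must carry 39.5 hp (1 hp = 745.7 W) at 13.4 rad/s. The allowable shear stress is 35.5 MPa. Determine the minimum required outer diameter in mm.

71.8 mm

ω = 13.4 rad/s, so T = P/ω = 39.5×745.7 / 13.40 = 2198 N·m.
For a hollow shaft with d_i/d_o = 0.620: τ_max = 16T/(π d_o³ (1−k⁴)), so d_o = [16T/(π τ_allow (1−k⁴))]^(1/3) = [16·2198/(π·3.55×10^7·0.8522)]^(1/3) = 0.07179 m.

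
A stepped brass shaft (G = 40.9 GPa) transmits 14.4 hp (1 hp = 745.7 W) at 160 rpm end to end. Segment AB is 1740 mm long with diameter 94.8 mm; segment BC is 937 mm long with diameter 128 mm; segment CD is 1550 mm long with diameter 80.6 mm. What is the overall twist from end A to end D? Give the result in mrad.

9.86 mrad

ω = 2π·160/60 = 16.76 rad/s, so T = P/ω = 14.4×745.7 / 16.76 = 640.9 N·m.
J_AB = π(0.0948)⁴/32 = 7.93×10^-6 m⁴; J_BC = π(0.128)⁴/32 = 2.64×10^-5 m⁴; J_CD = π(0.0806)⁴/32 = 4.14×10^-6 m⁴.
θ = (T/G)·Σ L_i/J_i = (640.9/40.9×10⁹)·(1.74/7.93×10^-6 + 0.937/2.64×10^-5 + 1.55/4.14×10^-6) = 9.858×10^-3 rad.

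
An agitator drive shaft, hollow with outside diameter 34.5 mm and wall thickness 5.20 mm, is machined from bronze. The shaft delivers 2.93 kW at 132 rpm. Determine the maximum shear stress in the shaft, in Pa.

3.45e7 Pa

ω = 2π·132/60 = 13.82 rad/s, so T = P/ω = 2.93×10³ / 13.82 = 212.0 N·m.
J = π(d_o⁴ − d_i⁴)/32 = π(0.0345⁴ − 0.0241⁴)/32 = 1.060×10^-7 m⁴.
τ_max = T·r/J = 212.0 × 0.0173 / 1.060×10^-7 = 3.451×10^7 Pa.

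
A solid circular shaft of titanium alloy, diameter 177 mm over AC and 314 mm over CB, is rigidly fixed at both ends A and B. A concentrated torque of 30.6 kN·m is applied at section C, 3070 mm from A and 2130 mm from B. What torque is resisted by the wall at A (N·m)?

2000 N·m

Compatibility: T_A·a/J_AC = T_B·b/J_CB with T_A + T_B = T₀.
J_AC = 9.64×10^-5 m⁴, J_CB = 9.54×10^-4 m⁴, so T_A = T₀·(J_AC/a)/((J_AC/a)+(J_CB/b)) = 2003 N·m, T_B = 28600 N·m.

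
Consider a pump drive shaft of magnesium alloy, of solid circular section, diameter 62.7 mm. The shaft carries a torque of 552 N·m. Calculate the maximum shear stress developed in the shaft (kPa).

J = πd⁴/32 = π(0.0627)⁴/32 = 1.517×10^-6 m⁴.
τ_max = T·r/J = 552.0 × 0.0314 / 1.517×10^-6 = 1.141×10^7 Pa.

11400 kPa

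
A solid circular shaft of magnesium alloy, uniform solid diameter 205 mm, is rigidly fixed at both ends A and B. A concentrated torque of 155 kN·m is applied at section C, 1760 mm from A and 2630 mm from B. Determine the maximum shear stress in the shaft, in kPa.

With uniform GJ and both ends fixed, compatibility θ_AC = θ_CB gives T_A·a = T_B·b, together with T_A + T_B = T₀.
T_A = T₀·b/(a+b) = 155000·2630/4390 = 92860 N·m; T_B = 62140 N·m.
τ in each portion: τ_AC = 5.49×10^7 Pa, τ_CB = 3.67×10^7 Pa; maximum is in AC.
τ_max = T_AC·r/J = 92860·0.102/1.73×10^-4 = 5.489×10^7 Pa.

54900 kPa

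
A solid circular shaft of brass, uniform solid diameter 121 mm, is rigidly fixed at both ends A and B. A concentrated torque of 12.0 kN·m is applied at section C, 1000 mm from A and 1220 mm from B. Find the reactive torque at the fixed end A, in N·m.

With uniform GJ and both ends fixed, compatibility θ_AC = θ_CB gives T_A·a = T_B·b, together with T_A + T_B = T₀.
T_A = T₀·b/(a+b) = 12000·1220/2220 = 6595 N·m; T_B = 5405 N·m.

6590 N·m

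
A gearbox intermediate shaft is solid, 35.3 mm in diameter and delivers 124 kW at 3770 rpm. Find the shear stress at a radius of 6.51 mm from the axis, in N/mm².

ω = 2π·3770/60 = 394.8 rad/s, so T = P/ω = 124×10³ / 394.8 = 314.1 N·m.
J = πd⁴/32 = π(0.0353)⁴/32 = 1.524×10^-7 m⁴.
Shear stress varies linearly with radius: τ = T·r/J = 314.1 × 0.00651 / 1.524×10^-7 = 1.341×10^7 Pa.

13.4 N/mm²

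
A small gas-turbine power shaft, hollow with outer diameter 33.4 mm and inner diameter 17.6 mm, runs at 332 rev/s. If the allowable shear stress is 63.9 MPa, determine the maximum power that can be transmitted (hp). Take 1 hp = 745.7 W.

1210 hp

J = π(d_o⁴ − d_i⁴)/32 = π(0.0334⁴ − 0.0176⁴)/32 = 1.128×10^-7 m⁴.
T_max = τ_allow·J/r = 6.39×10^7 × 1.128×10^-7 / 0.0167 = 431.4 N·m.
ω = 2π·332 = 2086 rad/s, so P_max = T_max·ω = 9.000×10^5 W.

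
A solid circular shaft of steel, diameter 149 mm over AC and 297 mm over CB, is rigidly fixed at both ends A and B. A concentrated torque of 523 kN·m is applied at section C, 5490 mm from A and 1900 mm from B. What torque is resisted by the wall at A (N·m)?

11200 N·m

Compatibility: T_A·a/J_AC = T_B·b/J_CB with T_A + T_B = T₀.
J_AC = 4.84×10^-5 m⁴, J_CB = 7.64×10^-4 m⁴, so T_A = T₀·(J_AC/a)/((J_AC/a)+(J_CB/b)) = 11220 N·m, T_B = 511800 N·m.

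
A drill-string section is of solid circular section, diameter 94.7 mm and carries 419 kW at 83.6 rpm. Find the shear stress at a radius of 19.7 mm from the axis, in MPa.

119 MPa

ω = 2π·83.6/60 = 8.755 rad/s, so T = P/ω = 419×10³ / 8.755 = 47860 N·m.
J = πd⁴/32 = π(0.0947)⁴/32 = 7.896×10^-6 m⁴.
Shear stress varies linearly with radius: τ = T·r/J = 47860 × 0.0197 / 7.896×10^-6 = 1.194×10^8 Pa.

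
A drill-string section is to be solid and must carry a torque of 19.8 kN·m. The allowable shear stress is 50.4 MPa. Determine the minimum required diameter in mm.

126 mm

For a solid shaft τ_max = 16T/(πd³), so d = (16T/(π τ_allow))^(1/3) = (16·19800/(π·5.04×10^7))^(1/3) = 0.1260 m.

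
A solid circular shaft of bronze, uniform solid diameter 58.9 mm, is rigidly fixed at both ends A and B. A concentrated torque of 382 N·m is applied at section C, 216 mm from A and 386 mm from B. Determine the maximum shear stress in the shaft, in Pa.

6.10e6 Pa

With uniform GJ and both ends fixed, compatibility θ_AC = θ_CB gives T_A·a = T_B·b, together with T_A + T_B = T₀.
T_A = T₀·b/(a+b) = 382.0·386/602.0 = 244.9 N·m; T_B = 137.1 N·m.
τ in each portion: τ_AC = 6.10×10^6 Pa, τ_CB = 3.42×10^6 Pa; maximum is in AC.
τ_max = T_AC·r/J = 244.9·0.0295/1.18×10^-6 = 6.105×10^6 Pa.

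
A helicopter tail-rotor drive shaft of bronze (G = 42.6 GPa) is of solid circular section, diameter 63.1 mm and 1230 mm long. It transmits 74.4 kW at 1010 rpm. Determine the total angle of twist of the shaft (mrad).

13.0 mrad

ω = 2π·1010/60 = 105.8 rad/s, so T = P/ω = 74.4×10³ / 105.8 = 703.4 N·m.
J = πd⁴/32 = π(0.0631)⁴/32 = 1.556×10^-6 m⁴.
θ = T·L/(G·J) = 703.4 × 1.23 / (42.6×10⁹ × 1.556×10^-6) = 0.01305 rad.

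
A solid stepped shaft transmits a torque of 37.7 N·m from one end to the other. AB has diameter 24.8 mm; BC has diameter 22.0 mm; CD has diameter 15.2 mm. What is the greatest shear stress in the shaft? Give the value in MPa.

Under the same torque, τ_max = 16T/(πd³) is largest where d is smallest — segment CD (d = 15.2 mm).
τ_max = 16·37.70/(π·(0.0152)³) = 5.467×10^7 Pa.

54.7 MPa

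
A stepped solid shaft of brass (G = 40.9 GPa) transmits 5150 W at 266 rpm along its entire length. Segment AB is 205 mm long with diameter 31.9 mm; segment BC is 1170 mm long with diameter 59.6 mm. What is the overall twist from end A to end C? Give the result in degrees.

ω = 2π·266/60 = 27.86 rad/s, so T = P/ω = 5150 / 27.86 = 184.9 N·m.
J_AB = π(0.0319)⁴/32 = 1.02×10^-7 m⁴; J_BC = π(0.0596)⁴/32 = 1.24×10^-6 m⁴.
θ = (T/G)·Σ L_i/J_i = (184.9/40.9×10⁹)·(0.205/1.02×10^-7 + 1.17/1.24×10^-6) = 0.01338 rad.

0.767°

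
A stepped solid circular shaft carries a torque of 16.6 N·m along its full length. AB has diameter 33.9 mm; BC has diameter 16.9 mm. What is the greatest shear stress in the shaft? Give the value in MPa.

17.5 MPa

Under the same torque, τ_max = 16T/(πd³) is largest where d is smallest — segment BC (d = 16.9 mm).
τ_max = 16·16.60/(π·(0.0169)³) = 1.752×10^7 Pa.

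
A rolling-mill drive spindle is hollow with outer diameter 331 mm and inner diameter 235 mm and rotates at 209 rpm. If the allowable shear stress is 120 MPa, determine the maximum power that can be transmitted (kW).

J = π(d_o⁴ − d_i⁴)/32 = π(0.331⁴ − 0.235⁴)/32 = 8.790×10^-4 m⁴.
T_max = τ_allow·J/r = 1.20×10^8 × 8.790×10^-4 / 0.166 = 637400 N·m.
ω = 2π·209/60 = 21.89 rad/s, so P_max = T_max·ω = 1.395×10^7 W.

13900 kW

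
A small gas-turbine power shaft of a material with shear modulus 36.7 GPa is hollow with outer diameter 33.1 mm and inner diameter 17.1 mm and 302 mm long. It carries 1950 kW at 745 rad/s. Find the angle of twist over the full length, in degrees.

ω = 745 rad/s, so T = P/ω = 1950×10³ / 745.0 = 2617 N·m.
J = π(d_o⁴ − d_i⁴)/32 = π(0.0331⁴ − 0.0171⁴)/32 = 1.095×10^-7 m⁴.
θ = T·L/(G·J) = 2617 × 0.302 / (36.7×10⁹ × 1.095×10^-7) = 0.1968 rad.

11.3°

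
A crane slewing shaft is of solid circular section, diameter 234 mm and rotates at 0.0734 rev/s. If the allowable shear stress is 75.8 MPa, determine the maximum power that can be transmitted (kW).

87.9 kW

J = πd⁴/32 = π(0.234)⁴/32 = 2.943×10^-4 m⁴.
T_max = τ_allow·J/r = 7.58×10^7 × 2.943×10^-4 / 0.117 = 190700 N·m.
ω = 2π·0.0734 = 0.4612 rad/s, so P_max = T_max·ω = 8.795×10^4 W.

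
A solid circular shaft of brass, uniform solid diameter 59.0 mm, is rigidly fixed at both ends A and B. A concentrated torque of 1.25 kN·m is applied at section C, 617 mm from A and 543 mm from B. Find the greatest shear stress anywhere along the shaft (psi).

With uniform GJ and both ends fixed, compatibility θ_AC = θ_CB gives T_A·a = T_B·b, together with T_A + T_B = T₀.
T_A = T₀·b/(a+b) = 1250·543/1160 = 585.1 N·m; T_B = 664.9 N·m.
τ in each portion: τ_AC = 1.45×10^7 Pa, τ_CB = 1.65×10^7 Pa; maximum is in CB.
τ_max = T_CB·r/J = 664.9·0.0295/1.19×10^-6 = 1.649×10^7 Pa.

2390 psi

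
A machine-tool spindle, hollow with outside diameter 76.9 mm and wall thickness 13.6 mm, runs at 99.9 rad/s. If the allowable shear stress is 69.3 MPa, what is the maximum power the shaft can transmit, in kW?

510 kW

J = π(d_o⁴ − d_i⁴)/32 = π(0.0769⁴ − 0.0497⁴)/32 = 2.834×10^-6 m⁴.
T_max = τ_allow·J/r = 6.93×10^7 × 2.834×10^-6 / 0.0385 = 5108 N·m.
ω = 99.9 rad/s, so P_max = T_max·ω = 5.103×10^5 W.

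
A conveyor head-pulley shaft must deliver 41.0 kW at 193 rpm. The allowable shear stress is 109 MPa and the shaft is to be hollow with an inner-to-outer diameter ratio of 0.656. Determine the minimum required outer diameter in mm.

ω = 2π·193/60 = 20.21 rad/s, so T = P/ω = 41.0×10³ / 20.21 = 2029 N·m.
For a hollow shaft with d_i/d_o = 0.656: τ_max = 16T/(π d_o³ (1−k⁴)), so d_o = [16T/(π τ_allow (1−k⁴))]^(1/3) = [16·2029/(π·1.09×10^8·0.8148)]^(1/3) = 0.04882 m.

48.8 mm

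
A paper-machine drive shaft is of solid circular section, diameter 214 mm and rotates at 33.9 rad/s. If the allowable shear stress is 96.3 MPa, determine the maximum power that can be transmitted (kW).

6280 kW

J = πd⁴/32 = π(0.214)⁴/32 = 2.059×10^-4 m⁴.
T_max = τ_allow·J/r = 9.63×10^7 × 2.059×10^-4 / 0.107 = 185300 N·m.
ω = 33.9 rad/s, so P_max = T_max·ω = 6.282×10^6 W.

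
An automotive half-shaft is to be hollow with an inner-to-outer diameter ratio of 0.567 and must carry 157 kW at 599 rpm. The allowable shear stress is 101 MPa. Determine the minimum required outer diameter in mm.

ω = 2π·599/60 = 62.73 rad/s, so T = P/ω = 157×10³ / 62.73 = 2503 N·m.
For a hollow shaft with d_i/d_o = 0.567: τ_max = 16T/(π d_o³ (1−k⁴)), so d_o = [16T/(π τ_allow (1−k⁴))]^(1/3) = [16·2503/(π·1.01×10^8·0.8966)]^(1/3) = 0.05202 m.

52.0 mm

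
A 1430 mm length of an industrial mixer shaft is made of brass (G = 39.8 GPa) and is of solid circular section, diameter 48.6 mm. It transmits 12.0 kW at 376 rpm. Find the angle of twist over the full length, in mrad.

20.0 mrad

ω = 2π·376/60 = 39.37 rad/s, so T = P/ω = 12.0×10³ / 39.37 = 304.8 N·m.
J = πd⁴/32 = π(0.0486)⁴/32 = 5.477×10^-7 m⁴.
θ = T·L/(G·J) = 304.8 × 1.43 / (39.8×10⁹ × 5.477×10^-7) = 0.01999 rad.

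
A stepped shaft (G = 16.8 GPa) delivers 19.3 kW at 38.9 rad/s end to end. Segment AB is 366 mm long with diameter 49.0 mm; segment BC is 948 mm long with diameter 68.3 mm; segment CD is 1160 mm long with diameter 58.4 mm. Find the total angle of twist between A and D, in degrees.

3.56°

ω = 38.9 rad/s, so T = P/ω = 19.3×10³ / 38.90 = 496.1 N·m.
J_AB = π(0.0490)⁴/32 = 5.66×10^-7 m⁴; J_BC = π(0.0683)⁴/32 = 2.14×10^-6 m⁴; J_CD = π(0.0584)⁴/32 = 1.14×10^-6 m⁴.
θ = (T/G)·Σ L_i/J_i = (496.1/16.8×10⁹)·(0.366/5.66×10^-7 + 0.948/2.14×10^-6 + 1.16/1.14×10^-6) = 0.06220 rad.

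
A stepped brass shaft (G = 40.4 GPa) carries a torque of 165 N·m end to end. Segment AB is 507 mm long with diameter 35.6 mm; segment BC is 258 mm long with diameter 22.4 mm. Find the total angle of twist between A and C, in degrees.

3.19°

J_AB = π(0.0356)⁴/32 = 1.58×10^-7 m⁴; J_BC = π(0.0224)⁴/32 = 2.47×10^-8 m⁴.
θ = (T/G)·Σ L_i/J_i = (165.0/40.4×10⁹)·(0.507/1.58×10^-7 + 0.258/2.47×10^-8) = 0.05576 rad.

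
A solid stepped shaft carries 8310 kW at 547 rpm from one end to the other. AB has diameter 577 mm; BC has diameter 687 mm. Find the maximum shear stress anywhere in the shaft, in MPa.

3.85 MPa

ω = 2π·547/60 = 57.28 rad/s, so T = P/ω = 8310×10³ / 57.28 = 145100 N·m.
Under the same torque, τ_max = 16T/(πd³) is largest where d is smallest — segment AB (d = 577 mm).
τ_max = 16·145100/(π·(0.577)³) = 3.846×10^6 Pa.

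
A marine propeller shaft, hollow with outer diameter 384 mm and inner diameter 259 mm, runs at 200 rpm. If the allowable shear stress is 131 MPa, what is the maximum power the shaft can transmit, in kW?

J = π(d_o⁴ − d_i⁴)/32 = π(0.384⁴ − 0.259⁴)/32 = 1.693×10^-3 m⁴.
T_max = τ_allow·J/r = 1.31×10^8 × 1.693×10^-3 / 0.192 = 1.155e6 N·m.
ω = 2π·200/60 = 20.94 rad/s, so P_max = T_max·ω = 2.419×10^7 W.

24200 kW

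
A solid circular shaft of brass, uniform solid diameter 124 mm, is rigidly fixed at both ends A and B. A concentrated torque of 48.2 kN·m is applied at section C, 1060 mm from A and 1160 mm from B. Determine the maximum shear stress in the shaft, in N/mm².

67.3 N/mm²

With uniform GJ and both ends fixed, compatibility θ_AC = θ_CB gives T_A·a = T_B·b, together with T_A + T_B = T₀.
T_A = T₀·b/(a+b) = 48200·1160/2220 = 25190 N·m; T_B = 23010 N·m.
τ in each portion: τ_AC = 6.73×10^7 Pa, τ_CB = 6.15×10^7 Pa; maximum is in AC.
τ_max = T_AC·r/J = 25190·0.0620/2.32×10^-5 = 6.728×10^7 Pa.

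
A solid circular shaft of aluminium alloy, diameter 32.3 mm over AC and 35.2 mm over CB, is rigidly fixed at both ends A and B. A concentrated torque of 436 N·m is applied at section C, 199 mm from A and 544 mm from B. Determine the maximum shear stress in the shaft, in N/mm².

Compatibility: T_A·a/J_AC = T_B·b/J_CB with T_A + T_B = T₀.
J_AC = 1.07×10^-7 m⁴, J_CB = 1.51×10^-7 m⁴, so T_A = T₀·(J_AC/a)/((J_AC/a)+(J_CB/b)) = 287.6 N·m, T_B = 148.4 N·m.
τ in each portion: τ_AC = 4.35×10^7 Pa, τ_CB = 1.73×10^7 Pa; maximum is in AC.
τ_max = T_AC·r/J = 287.6·0.0161/1.07×10^-7 = 4.347×10^7 Pa.

43.5 N/mm²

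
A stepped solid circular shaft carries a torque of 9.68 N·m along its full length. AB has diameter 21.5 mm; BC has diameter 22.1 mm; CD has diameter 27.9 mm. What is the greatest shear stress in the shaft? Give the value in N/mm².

4.96 N/mm²

Under the same torque, τ_max = 16T/(πd³) is largest where d is smallest — segment AB (d = 21.5 mm).
τ_max = 16·9.680/(π·(0.0215)³) = 4.961×10^6 Pa.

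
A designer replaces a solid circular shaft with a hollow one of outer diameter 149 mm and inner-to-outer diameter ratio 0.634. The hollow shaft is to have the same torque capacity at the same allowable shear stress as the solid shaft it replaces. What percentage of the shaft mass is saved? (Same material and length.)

Equal τ_max and T ⇒ the solid shaft needs d_s³ = d_o³(1−k⁴), so d_s = 149·(1−0.634⁴)^(1/3) = 140.5 mm.
Area ratio A_h/A_s = d_o²(1−k²)/d_s² = (1−k²)/(1−k⁴)^(2/3) = 0.6726.
Mass saving = 1 − 0.6726 = 32.7 %.

32.7 %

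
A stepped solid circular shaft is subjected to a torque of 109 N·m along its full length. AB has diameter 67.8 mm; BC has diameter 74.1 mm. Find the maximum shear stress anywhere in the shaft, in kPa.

1780 kPa

Under the same torque, τ_max = 16T/(πd³) is largest where d is smallest — segment AB (d = 67.8 mm).
τ_max = 16·109.0/(π·(0.0678)³) = 1.781×10^6 Pa.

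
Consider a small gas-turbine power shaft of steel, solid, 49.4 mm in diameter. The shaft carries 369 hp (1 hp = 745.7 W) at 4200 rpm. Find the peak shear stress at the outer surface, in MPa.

26.4 MPa

ω = 2π·4200/60 = 439.8 rad/s, so T = P/ω = 369×745.7 / 439.8 = 625.6 N·m.
J = πd⁴/32 = π(0.0494)⁴/32 = 5.847×10^-7 m⁴.
τ_max = T·r/J = 625.6 × 0.0247 / 5.847×10^-7 = 2.643×10^7 Pa.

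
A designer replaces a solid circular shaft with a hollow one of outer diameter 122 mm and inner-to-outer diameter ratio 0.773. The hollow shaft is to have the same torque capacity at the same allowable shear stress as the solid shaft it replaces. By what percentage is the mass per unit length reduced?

46.0 %

Equal τ_max and T ⇒ the solid shaft needs d_s³ = d_o³(1−k⁴), so d_s = 122·(1−0.773⁴)^(1/3) = 105.3 mm.
Area ratio A_h/A_s = d_o²(1−k²)/d_s² = (1−k²)/(1−k⁴)^(2/3) = 0.5403.
Mass saving = 1 − 0.5403 = 46.0 %.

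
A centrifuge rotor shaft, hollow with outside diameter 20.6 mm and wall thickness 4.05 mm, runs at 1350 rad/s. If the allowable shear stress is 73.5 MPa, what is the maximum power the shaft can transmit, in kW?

147 kW

J = π(d_o⁴ − d_i⁴)/32 = π(0.0206⁴ − 0.0125⁴)/32 = 1.528×10^-8 m⁴.
T_max = τ_allow·J/r = 7.35×10^7 × 1.528×10^-8 / 0.0103 = 109.1 N·m.
ω = 1350 rad/s, so P_max = T_max·ω = 1.472×10^5 W.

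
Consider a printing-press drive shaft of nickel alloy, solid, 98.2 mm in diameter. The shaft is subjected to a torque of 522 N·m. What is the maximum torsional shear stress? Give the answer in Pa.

J = πd⁴/32 = π(0.0982)⁴/32 = 9.129×10^-6 m⁴.
τ_max = T·r/J = 522.0 × 0.0491 / 9.129×10^-6 = 2.807×10^6 Pa.

2.81e6 Pa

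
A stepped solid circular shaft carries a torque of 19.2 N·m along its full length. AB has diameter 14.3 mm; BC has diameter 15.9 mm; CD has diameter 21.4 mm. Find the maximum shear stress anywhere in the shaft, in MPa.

Under the same torque, τ_max = 16T/(πd³) is largest where d is smallest — segment AB (d = 14.3 mm).
τ_max = 16·19.20/(π·(0.0143)³) = 3.344×10^7 Pa.

33.4 MPa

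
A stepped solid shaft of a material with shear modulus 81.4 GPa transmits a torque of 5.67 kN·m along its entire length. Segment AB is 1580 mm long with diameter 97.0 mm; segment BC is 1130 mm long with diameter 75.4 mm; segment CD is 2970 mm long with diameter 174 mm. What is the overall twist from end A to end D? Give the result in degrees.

2.28°

J_AB = π(0.0970)⁴/32 = 8.69×10^-6 m⁴; J_BC = π(0.0754)⁴/32 = 3.17×10^-6 m⁴; J_CD = π(0.174)⁴/32 = 9.00×10^-5 m⁴.
θ = (T/G)·Σ L_i/J_i = (5670/81.4×10⁹)·(1.58/8.69×10^-6 + 1.13/3.17×10^-6 + 2.97/9.00×10^-5) = 0.03977 rad.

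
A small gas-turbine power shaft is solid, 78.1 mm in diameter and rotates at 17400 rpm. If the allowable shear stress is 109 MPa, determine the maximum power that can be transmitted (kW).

J = πd⁴/32 = π(0.0781)⁴/32 = 3.653×10^-6 m⁴.
T_max = τ_allow·J/r = 1.09×10^8 × 3.653×10^-6 / 0.0390 = 10200 N·m.
ω = 2π·17400/60 = 1822 rad/s, so P_max = T_max·ω = 1.858×10^7 W.

18600 kW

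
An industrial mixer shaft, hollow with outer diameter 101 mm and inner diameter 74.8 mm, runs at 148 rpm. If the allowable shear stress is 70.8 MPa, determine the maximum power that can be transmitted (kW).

J = π(d_o⁴ − d_i⁴)/32 = π(0.101⁴ − 0.0748⁴)/32 = 7.143×10^-6 m⁴.
T_max = τ_allow·J/r = 7.08×10^7 × 7.143×10^-6 / 0.0505 = 10010 N·m.
ω = 2π·148/60 = 15.50 rad/s, so P_max = T_max·ω = 1.552×10^5 W.

155 kW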